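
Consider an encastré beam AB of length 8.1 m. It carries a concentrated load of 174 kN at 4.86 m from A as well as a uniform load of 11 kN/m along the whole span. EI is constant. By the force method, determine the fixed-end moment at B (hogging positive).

M_B = 263.1 kN·m

Take the two fixed-end moments M_A, M_B as redundants; the released structure is the simple span AB.
On the primary (simply-supported) span, the end slopes from the loading are:
  at A: point load 174 at a = 4.86: Pab(L + b)/(6LEI) = 639.3/EI
  at B: point load 174 at a = 4.86: Pab(L + a)/(6LEI) = 730.6/EI
  at A: UDL 11: wL³/(24EI) = 243.6/EI
  at B: UDL 11: wL³/(24EI) = 243.6/EI
  θ_A0 = 882.9/EI,  θ_B0 = 974.2/EI
Flexibility coefficients: a unit moment at one end gives L/(3EI) there and L/(6EI) at the far end, so f₁₁ = f₂₂ = 2.7/EI and f₁₂ = f₂₁ = 1.35/EI.
Compatibility — zero rotation at each built-in end:
  2.7 M_A + 1.35 M_B = 882.9
  1.35 M_A + 2.7 M_B = 974.2
Solving the pair gives M_A = 195.4 kN·m and M_B = 263.1 kN·m (hogging).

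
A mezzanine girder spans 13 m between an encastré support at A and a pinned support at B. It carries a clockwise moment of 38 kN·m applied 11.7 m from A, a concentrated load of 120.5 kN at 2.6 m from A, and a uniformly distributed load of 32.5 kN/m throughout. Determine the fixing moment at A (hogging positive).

M_A = 893.7 kN·m

Choose R_B as the redundant. The primary structure is the cantilever fixed at A.
Deflection at B on the released cantilever, summing each load's contribution:
  clockwise couple 38 at a = 11.7: M₀a(2L − a)/(2EI) = 3179/EI
  point load 120.5 at a = 2.6: Pa²(3L − a)/(6EI) = 4942/EI
  UDL 32.5: wL⁴/(8EI) = 116029/EI
  δ_0 = 124150/EI
Tip deflection under a unit load at B: L³/(3EI) = 732.3/EI.
The prop prevents deflection at B: R_B = δ_0/δ_{BB} = 124150/732.3 = 169.5 kN.
Moment equilibrium about A: M_A = Σ(load moments about A) − R_B·L = 3098 − 169.5×13 = 893.7 kN·m.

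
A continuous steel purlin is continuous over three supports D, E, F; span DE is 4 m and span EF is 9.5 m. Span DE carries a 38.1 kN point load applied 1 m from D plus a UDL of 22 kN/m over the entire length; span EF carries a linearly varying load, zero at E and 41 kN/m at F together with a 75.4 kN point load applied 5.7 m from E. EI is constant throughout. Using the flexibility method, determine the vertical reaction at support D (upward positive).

Take M_E as the redundant. Released structure: two simple spans DE and EF with a hinge at E.
End slopes at the hinge E, treating each span as simply supported:
  span DE: point load 38.1 at a = 1: Pab(L + a)/(6LEI) = 23.81/EI
  span DE: UDL 22: wL³/(24EI) = 58.67/EI
  span EF: triangular load, peak 41: 7w₀L³/(360EI) = 683.5/EI
  span EF: point load 75.4 at a = 5.7: Pab(L + b)/(6LEI) = 381.1/EI
  relative rotation θ_0 = (82.48 + 1065)/EI = 1147/EI
A unit hogging moment at E produces rotation L₁/(3EI) + L₂/(3EI) = 4.5/EI.
Slope continuity at E: θ_0 = M_E·4.5/EI, so M_E = 1147/4.5 = 254.9 kN·m (hogging).
Span DE, ΣM about D with M_E applied at E: R_E^{DE}·4 = 214.1 + 254.9, so R_E^{DE} = 117.3 kN and R_D = 126.1 − 117.3 = 8.849 kN.

R_D = 8.849 kN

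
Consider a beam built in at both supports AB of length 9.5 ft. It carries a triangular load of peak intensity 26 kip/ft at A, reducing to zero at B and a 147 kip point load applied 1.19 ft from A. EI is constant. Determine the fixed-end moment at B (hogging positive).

M_B = 97.38 kip·ft

Release both end moments; the primary structure is a simply-supported span AB with redundants M_A and M_B.
On the primary (simply-supported) span, the end slopes from the loading are:
  at A: triangular load, peak 26: w₀L³/(45EI) = 495.4/EI
  at B: triangular load, peak 26: 7w₀L³/(360EI) = 433.5/EI
  at A: point load 147 at a = 1.19: Pab(L + b)/(6LEI) = 454.2/EI
  at B: point load 147 at a = 1.19: Pab(L + a)/(6LEI) = 272.6/EI
  θ_A0 = 949.6/EI,  θ_B0 = 706.1/EI
Flexibility coefficients: a unit moment at one end gives L/(3EI) there and L/(6EI) at the far end, so f₁₁ = f₂₂ = 3.167/EI and f₁₂ = f₂₁ = 1.583/EI.
Compatibility — zero rotation at each built-in end:
  3.167 M_A + 1.583 M_B = 949.6
  1.583 M_A + 3.167 M_B = 706.1
Solving the pair gives M_A = 251.2 kip·ft and M_B = 97.38 kip·ft (hogging).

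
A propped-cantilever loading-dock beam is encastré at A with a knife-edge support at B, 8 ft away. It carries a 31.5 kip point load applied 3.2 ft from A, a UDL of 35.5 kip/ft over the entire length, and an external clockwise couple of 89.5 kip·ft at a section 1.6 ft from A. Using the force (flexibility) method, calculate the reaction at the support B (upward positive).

R_B = 119.1 kip

Choose R_B as the redundant. The primary structure is the cantilever fixed at A.
Free-end deflection of the primary structure under the applied loading (downward +):
  point load 31.5 at a = 3.2: Pa²(3L − a)/(6EI) = 1118/EI
  UDL 35.5: wL⁴/(8EI) = 18176/EI
  clockwise couple 89.5 at a = 1.6: M₀a(2L − a)/(2EI) = 1031/EI
  δ_0 = 20325/EI
Tip deflection under a unit load at B: L³/(3EI) = 170.7/EI.
Compatibility at B: δ_0 − R_B·δ_{BB} = 0, so R_B = 20325/170.7 = 119.1 kip.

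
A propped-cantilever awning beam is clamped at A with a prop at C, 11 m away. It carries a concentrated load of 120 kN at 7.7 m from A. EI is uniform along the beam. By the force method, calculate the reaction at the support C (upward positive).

R_C = 67.62 kN

Remove the prop at C; the released (primary) structure is a cantilever built in at A.
Downward deflection at the released point C due to the loads:
  point load 120 at a = 7.7: Pa²(3L − a)/(6EI) = 30001/EI
Tip deflection under a unit load at C: L³/(3EI) = 443.7/EI.
Compatibility at C: δ_0 − R_C·δ_{CC} = 0, so R_C = 30001/443.7 = 67.62 kN.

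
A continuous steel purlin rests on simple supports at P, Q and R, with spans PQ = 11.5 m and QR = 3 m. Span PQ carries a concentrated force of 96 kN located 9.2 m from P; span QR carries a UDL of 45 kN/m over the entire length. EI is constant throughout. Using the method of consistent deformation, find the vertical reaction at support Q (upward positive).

R_Q = 201.7 kN

Insert a hinge at Q; M_Q is the redundant, and each span becomes simply supported.
End slopes at the hinge Q, treating each span as simply supported:
  span PQ: point load 96 at a = 9.2: Pab(L + a)/(6LEI) = 609.4/EI
  span QR: UDL 45: wL³/(24EI) = 50.62/EI
  relative rotation θ_0 = (609.4 + 50.62)/EI = 660/EI
A unit hogging moment at Q produces rotation L₁/(3EI) + L₂/(3EI) = 4.833/EI.
Slope continuity at Q: θ_0 = M_Q·4.833/EI, so M_Q = 660/4.833 = 136.6 kN·m (hogging).
Span PQ, ΣM about P with M_Q applied at Q: R_Q^{PQ}·11.5 = 883.2 + 136.6, so R_Q^{PQ} = 88.67 kN and R_P = 96 − 88.67 = 7.325 kN.
Span QR, ΣM about R: R_Q^{QR}·3 = 202.5 + 136.6, so R_Q^{QR} = 113 kN and R_R = 135 − 113 = 21.98 kN.
R_Q = 88.67 + 113 = 201.7 kN.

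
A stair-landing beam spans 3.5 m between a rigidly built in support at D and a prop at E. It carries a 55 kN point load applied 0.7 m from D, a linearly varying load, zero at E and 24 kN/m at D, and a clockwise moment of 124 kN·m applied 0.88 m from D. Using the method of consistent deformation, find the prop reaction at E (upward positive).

R_E = 34.84 kN

Release the roller at E. Primary structure: cantilever fixed at D.
Downward deflection at the released point E due to the loads:
  point load 55 at a = 0.7: Pa²(3L − a)/(6EI) = 44.02/EI
  triangular load, peak 24 at the fixed end: w₀L⁴/(30EI) = 120/EI
  clockwise couple 124 at a = 0.88: M₀a(2L − a)/(2EI) = 333.9/EI
  δ_0 = 498/EI
Tip deflection under a unit load at E: L³/(3EI) = 14.29/EI.
The prop prevents deflection at E: R_E = δ_0/δ_{EE} = 498/14.29 = 34.84 kN.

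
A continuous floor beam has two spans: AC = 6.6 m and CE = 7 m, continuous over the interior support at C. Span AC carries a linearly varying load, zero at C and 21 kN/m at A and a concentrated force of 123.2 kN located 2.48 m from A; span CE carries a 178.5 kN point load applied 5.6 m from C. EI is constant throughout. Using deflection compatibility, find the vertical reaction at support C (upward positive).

Take M_C as the redundant. Released structure: two simple spans AC and CE with a hinge at C.
Rotations at C on the released spans (each span's end-slope, ×1/EI):
  span AC: triangular load, peak 21: 7w₀L³/(360EI) = 117.4/EI
  span AC: point load 123.2 at a = 2.48: Pab(L + a)/(6LEI) = 288.6/EI
  span CE: point load 178.5 at a = 5.6: Pab(L + b)/(6LEI) = 279.9/EI
  relative rotation θ_0 = (406 + 279.9)/EI = 685.9/EI
A unit hogging moment at C produces rotation L₁/(3EI) + L₂/(3EI) = 4.533/EI.
Slope continuity at C: θ_0 = M_C·4.533/EI, so M_C = 685.9/4.533 = 151.3 kN·m (hogging).
Span AC, ΣM about A with M_C applied at C: R_C^{AC}·6.6 = 458 + 151.3, so R_C^{AC} = 92.32 kN and R_A = 192.5 − 92.32 = 100.2 kN.
Span CE, ΣM about E: R_C^{CE}·7 = 249.9 + 151.3, so R_C^{CE} = 57.32 kN and R_E = 178.5 − 57.32 = 121.2 kN.
R_C = 92.32 + 57.32 = 149.6 kN.

R_C = 149.6 kN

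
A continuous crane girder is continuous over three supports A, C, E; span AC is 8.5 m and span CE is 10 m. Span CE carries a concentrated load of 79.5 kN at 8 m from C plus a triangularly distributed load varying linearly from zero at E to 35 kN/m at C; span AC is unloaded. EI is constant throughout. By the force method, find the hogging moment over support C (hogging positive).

M_C = 167.4 kN·m

Take M_C as the redundant. Released structure: two simple spans AC and CE with a hinge at C.
End slopes at the hinge C, treating each span as simply supported:
  span CE: point load 79.5 at a = 8: Pab(L + b)/(6LEI) = 254.4/EI
  span CE: triangular load, peak 35: w₀L³/(45EI) = 777.8/EI
  relative rotation θ_0 = (0 + 1032)/EI = 1032/EI
A unit hogging moment at C produces rotation L₁/(3EI) + L₂/(3EI) = 6.167/EI.
Compatibility: M_C·(L₁+L₂)/(3EI) = θ_0, giving M_C = 167.4 kN·m (hogging).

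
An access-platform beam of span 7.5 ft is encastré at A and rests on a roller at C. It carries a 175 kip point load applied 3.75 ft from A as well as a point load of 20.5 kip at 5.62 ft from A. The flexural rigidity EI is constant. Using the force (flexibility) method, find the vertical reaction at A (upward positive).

Remove the prop at C; the released (primary) structure is a cantilever built in at A.
Downward deflection at the released point C due to the loads:
  point load 175 at a = 3.75: Pa²(3L − a)/(6EI) = 7690/EI
  point load 20.5 at a = 5.62: Pa²(3L − a)/(6EI) = 1822/EI
  δ_0 = 9512/EI
Flexibility coefficient — unit upward force at C: δ_{CC} = L³/(3EI) = 140.6/EI.
The prop prevents deflection at C: R_C = δ_0/δ_{CC} = 9512/140.6 = 67.64 kip.
Vertical equilibrium: R_A = ΣP − R_C = 195.5 − 67.64 = 127.9 kip.

R_A = 127.9 kip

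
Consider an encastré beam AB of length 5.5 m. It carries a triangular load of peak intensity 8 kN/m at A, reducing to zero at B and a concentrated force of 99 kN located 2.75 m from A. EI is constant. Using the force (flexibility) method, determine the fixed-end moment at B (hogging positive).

Release both end moments; the primary structure is a simply-supported span AB with redundants M_A and M_B.
Simple-span end rotations at A and B under the given loads:
  at A: triangular load, peak 8: w₀L³/(45EI) = 29.58/EI
  at B: triangular load, peak 8: 7w₀L³/(360EI) = 25.88/EI
  at A: point load 99 at a = 2.75: Pab(L + b)/(6LEI) = 187.2/EI
  at B: point load 99 at a = 2.75: Pab(L + a)/(6LEI) = 187.2/EI
  θ_A0 = 216.7/EI,  θ_B0 = 213.1/EI
Flexibility coefficients: a unit moment at one end gives L/(3EI) there and L/(6EI) at the far end, so f₁₁ = f₂₂ = 1.833/EI and f₁₂ = f₂₁ = 0.9167/EI.
Compatibility — zero rotation at each built-in end:
  1.833 M_A + 0.9167 M_B = 216.7
  0.9167 M_A + 1.833 M_B = 213.1
Solving the pair gives M_A = 80.16 kN·m and M_B = 76.13 kN·m (hogging).

M_B = 76.13 kN·m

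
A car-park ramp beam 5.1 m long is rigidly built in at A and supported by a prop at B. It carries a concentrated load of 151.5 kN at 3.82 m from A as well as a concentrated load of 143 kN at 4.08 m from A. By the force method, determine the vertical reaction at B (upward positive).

Release the roller at B. Primary structure: cantilever fixed at A.
Primary-structure tip deflection at B by superposition:
  point load 151.5 at a = 3.82: Pa²(3L − a)/(6EI) = 4230/EI
  point load 143 at a = 4.08: Pa²(3L − a)/(6EI) = 4451/EI
  δ_0 = 8681/EI
Tip deflection under a unit load at B: L³/(3EI) = 44.22/EI.
The prop prevents deflection at B: R_B = δ_0/δ_{BB} = 8681/44.22 = 196.3 kN.

R_B = 196.3 kN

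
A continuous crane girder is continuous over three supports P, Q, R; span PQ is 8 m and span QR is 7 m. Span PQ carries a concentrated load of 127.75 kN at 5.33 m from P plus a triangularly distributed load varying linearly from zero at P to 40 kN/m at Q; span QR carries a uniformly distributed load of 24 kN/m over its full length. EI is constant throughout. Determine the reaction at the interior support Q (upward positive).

R_Q = 345.6 kN

Insert a hinge at Q; M_Q is the redundant, and each span becomes simply supported.
End slopes at the hinge Q, treating each span as simply supported:
  span PQ: point load 127.75 at a = 5.33: Pab(L + a)/(6LEI) = 504.9/EI
  span PQ: triangular load, peak 40: w₀L³/(45EI) = 455.1/EI
  span QR: UDL 24: wL³/(24EI) = 343/EI
  relative rotation θ_0 = (960 + 343)/EI = 1303/EI
A unit hogging moment at Q produces rotation L₁/(3EI) + L₂/(3EI) = 5/EI.
Compatibility: M_Q·(L₁+L₂)/(3EI) = θ_0, giving M_Q = 260.6 kN·m (hogging).
Span PQ, ΣM about P with M_Q applied at Q: R_Q^{PQ}·8 = 1534 + 260.6, so R_Q^{PQ} = 224.4 kN and R_P = 287.8 − 224.4 = 63.4 kN.
Span QR, ΣM about R: R_Q^{QR}·7 = 588 + 260.6, so R_Q^{QR} = 121.2 kN and R_R = 168 − 121.2 = 46.77 kN.
R_Q = 224.4 + 121.2 = 345.6 kN.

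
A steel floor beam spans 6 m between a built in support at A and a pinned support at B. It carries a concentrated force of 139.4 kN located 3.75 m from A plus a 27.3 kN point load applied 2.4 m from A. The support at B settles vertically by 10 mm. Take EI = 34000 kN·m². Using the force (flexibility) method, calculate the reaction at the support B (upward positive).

R_B = 65.62 kN

Remove the prop at B; the released (primary) structure is a cantilever built in at A.
Primary-structure tip deflection at B by superposition:
  point load 139.4 at a = 3.75: Pa²(3L − a)/(6EI) = 4656/EI
  point load 27.3 at a = 2.4: Pa²(3L − a)/(6EI) = 408.8/EI
  δ_0 = 5065/EI
Tip deflection under a unit load at B: L³/(3EI) = 72/EI.
With EI = 34000 kN·m²: δ_0 = 0.14896 m and δ_{BB} = 0.002118 m/kN.
Compatibility — the beam at B must follow the support down by 0.01 m: δ_0 − R_B·δ_{BB} = 0.01, so R_B = (0.14896 − 0.01)/0.002118 = 65.62 kN.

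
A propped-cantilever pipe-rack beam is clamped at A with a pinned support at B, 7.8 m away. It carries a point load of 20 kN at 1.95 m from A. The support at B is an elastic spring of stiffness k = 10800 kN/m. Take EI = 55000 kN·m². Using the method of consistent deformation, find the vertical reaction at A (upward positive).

R_A = 18.33 kN

Release the roller at B. Primary structure: cantilever fixed at A.
Primary-structure tip deflection at B by superposition:
  point load 20 at a = 1.95: Pa²(3L − a)/(6EI) = 271.9/EI
Tip deflection under a unit load at B: L³/(3EI) = 158.2/EI.
With EI = 55000 kN·m²: δ_0 = 0.004943 m and δ_{BB} = 0.002876 m/kN.
Compatibility — the spring shortens by R_B/k under the reaction it provides: δ_0 − R_B·δ_{BB} = R_B/k. With 1/k = 0.000093 m/kN, R_B = δ_0 / (δ_{BB} + 1/k) = 0.004943 / (0.002876 + 0.000093) = 1.665 kN.
Vertical equilibrium: R_A = ΣP − R_B = 20 − 1.665 = 18.33 kN.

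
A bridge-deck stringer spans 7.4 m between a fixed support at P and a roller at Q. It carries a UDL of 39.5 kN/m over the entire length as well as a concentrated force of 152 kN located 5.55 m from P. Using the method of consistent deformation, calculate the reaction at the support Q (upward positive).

Take the reaction at Q as the redundant and release it; the primary structure is a cantilever fixed at P.
Downward deflection at the released point Q due to the loads:
  UDL 39.5: wL⁴/(8EI) = 14806/EI
  point load 152 at a = 5.55: Pa²(3L − a)/(6EI) = 12992/EI
  δ_0 = 27798/EI
Flexibility coefficient — unit upward force at Q: δ_{QQ} = L³/(3EI) = 135.1/EI.
The prop prevents deflection at Q: R_Q = δ_0/δ_{QQ} = 27798/135.1 = 205.8 kN.

R_Q = 205.8 kN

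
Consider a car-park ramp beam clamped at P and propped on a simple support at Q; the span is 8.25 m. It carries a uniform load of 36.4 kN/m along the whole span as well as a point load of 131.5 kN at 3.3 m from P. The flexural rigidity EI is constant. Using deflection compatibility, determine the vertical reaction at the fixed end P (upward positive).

R_P = 291.8 kN

Take the reaction at Q as the redundant and release it; the primary structure is a cantilever fixed at P.
Primary-structure tip deflection at Q by superposition:
  UDL 36.4: wL⁴/(8EI) = 21078/EI
  point load 131.5 at a = 3.3: Pa²(3L − a)/(6EI) = 5120/EI
  δ_0 = 26197/EI
Tip deflection under a unit load at Q: L³/(3EI) = 187.2/EI.
The prop prevents deflection at Q: R_Q = δ_0/δ_{QQ} = 26197/187.2 = 140 kN.
Vertical equilibrium: R_P = ΣP − R_Q = 431.8 − 140 = 291.8 kN.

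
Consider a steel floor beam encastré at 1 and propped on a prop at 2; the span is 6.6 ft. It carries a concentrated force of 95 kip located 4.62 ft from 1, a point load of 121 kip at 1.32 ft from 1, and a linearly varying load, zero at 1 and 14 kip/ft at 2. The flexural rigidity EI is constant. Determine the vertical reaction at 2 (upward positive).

R_2 = 85.72 kip

Release the roller at 2. Primary structure: cantilever fixed at 1.
Free-end deflection of the primary structure under the applied loading (downward +):
  point load 95 at a = 4.62: Pa²(3L − a)/(6EI) = 5130/EI
  point load 121 at a = 1.32: Pa²(3L − a)/(6EI) = 649.4/EI
  triangular load, peak 14 at the free end: 11w₀L⁴/(120EI) = 2435/EI
  δ_0 = 8215/EI
Flexibility coefficient — unit upward force at 2: δ_{22} = L³/(3EI) = 95.83/EI.
The prop prevents deflection at 2: R_2 = δ_0/δ_{22} = 8215/95.83 = 85.72 kip.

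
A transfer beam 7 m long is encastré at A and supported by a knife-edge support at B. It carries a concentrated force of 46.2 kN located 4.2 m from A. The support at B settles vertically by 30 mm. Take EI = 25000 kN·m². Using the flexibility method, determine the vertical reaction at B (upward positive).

R_B = 13.4 kN

Remove the prop at B; the released (primary) structure is a cantilever built in at A.
Free-end deflection of the primary structure under the applied loading (downward +):
  point load 46.2 at a = 4.2: Pa²(3L − a)/(6EI) = 2282/EI
Flexibility coefficient — unit upward force at B: δ_{BB} = L³/(3EI) = 114.3/EI.
With EI = 25000 kN·m²: δ_0 = 0.091276 m and δ_{BB} = 0.004573 m/kN.
Compatibility — the beam at B must follow the support down by 0.03 m: δ_0 − R_B·δ_{BB} = 0.03, so R_B = (0.091276 − 0.03)/0.004573 = 13.4 kN.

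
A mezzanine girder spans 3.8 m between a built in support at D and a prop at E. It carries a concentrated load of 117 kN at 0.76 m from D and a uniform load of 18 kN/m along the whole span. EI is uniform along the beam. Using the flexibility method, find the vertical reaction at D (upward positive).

Release the roller at E. Primary structure: cantilever fixed at D.
Deflection at E on the released cantilever, summing each load's contribution:
  point load 117 at a = 0.76: Pa²(3L − a)/(6EI) = 119.8/EI
  UDL 18: wL⁴/(8EI) = 469.2/EI
  δ_0 = 589/EI
Flexibility coefficient — unit upward force at E: δ_{EE} = L³/(3EI) = 18.29/EI.
Compatibility at E: δ_0 − R_E·δ_{EE} = 0, so R_E = 589/18.29 = 32.2 kN.
Vertical equilibrium: R_D = ΣP − R_E = 185.4 − 32.2 = 153.2 kN.

R_D = 153.2 kN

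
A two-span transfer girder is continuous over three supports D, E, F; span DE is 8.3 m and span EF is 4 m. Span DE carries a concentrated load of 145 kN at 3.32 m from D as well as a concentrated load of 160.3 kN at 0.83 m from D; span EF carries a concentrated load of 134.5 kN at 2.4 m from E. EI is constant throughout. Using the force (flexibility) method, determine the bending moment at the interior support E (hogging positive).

M_E = 210.3 kN·m

Take M_E as the redundant. Released structure: two simple spans DE and EF with a hinge at E.
Rotations at E on the released spans (each span's end-slope, ×1/EI):
  span DE: point load 145 at a = 3.32: Pab(L + a)/(6LEI) = 559.4/EI
  span DE: point load 160.3 at a = 0.83: Pab(L + a)/(6LEI) = 182.2/EI
  span EF: point load 134.5 at a = 2.4: Pab(L + b)/(6LEI) = 120.5/EI
  relative rotation θ_0 = (741.6 + 120.5)/EI = 862.1/EI
A unit hogging moment at E produces rotation L₁/(3EI) + L₂/(3EI) = 4.1/EI.
Slope continuity at E: θ_0 = M_E·4.1/EI, so M_E = 862.1/4.1 = 210.3 kN·m (hogging).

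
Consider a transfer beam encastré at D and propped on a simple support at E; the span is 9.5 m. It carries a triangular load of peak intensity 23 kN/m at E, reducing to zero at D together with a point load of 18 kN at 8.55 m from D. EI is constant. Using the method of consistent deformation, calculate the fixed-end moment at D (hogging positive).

Take the reaction at E as the redundant and release it; the primary structure is a cantilever fixed at D.
Primary-structure tip deflection at E by superposition:
  triangular load, peak 23 at the free end: 11w₀L⁴/(120EI) = 17173/EI
  point load 18 at a = 8.55: Pa²(3L − a)/(6EI) = 4375/EI
  δ_0 = 21548/EI
Flexibility coefficient — unit upward force at E: δ_{EE} = L³/(3EI) = 285.8/EI.
The prop prevents deflection at E: R_E = δ_0/δ_{EE} = 21548/285.8 = 75.4 kN.
Moment equilibrium about D: M_D = Σ(load moments about D) − R_E·L = 845.8 − 75.4×9.5 = 129.5 kN·m.

M_D = 129.5 kN·m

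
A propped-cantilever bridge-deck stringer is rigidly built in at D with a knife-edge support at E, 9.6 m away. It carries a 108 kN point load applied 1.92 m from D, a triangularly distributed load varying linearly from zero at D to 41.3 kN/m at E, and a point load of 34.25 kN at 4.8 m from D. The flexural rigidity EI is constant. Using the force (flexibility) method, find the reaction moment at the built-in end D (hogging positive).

Take the reaction at E as the redundant and release it; the primary structure is a cantilever fixed at D.
Downward deflection at the released point E due to the loads:
  point load 108 at a = 1.92: Pa²(3L − a)/(6EI) = 1784/EI
  triangular load, peak 41.3 at the free end: 11w₀L⁴/(120EI) = 32155/EI
  point load 34.25 at a = 4.8: Pa²(3L − a)/(6EI) = 3156/EI
  δ_0 = 37095/EI
Tip deflection under a unit load at E: L³/(3EI) = 294.9/EI.
The prop prevents deflection at E: R_E = δ_0/δ_{EE} = 37095/294.9 = 125.8 kN.
Moment equilibrium about D: M_D = Σ(load moments about D) − R_E·L = 1640 − 125.8×9.6 = 433 kN·m.

M_D = 433 kN·m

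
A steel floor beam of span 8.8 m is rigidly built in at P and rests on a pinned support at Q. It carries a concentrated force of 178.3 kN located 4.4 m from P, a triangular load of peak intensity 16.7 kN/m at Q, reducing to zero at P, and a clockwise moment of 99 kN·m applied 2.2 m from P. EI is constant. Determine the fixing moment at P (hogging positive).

Take the reaction at Q as the redundant and release it; the primary structure is a cantilever fixed at P.
Free-end deflection of the primary structure under the applied loading (downward +):
  point load 178.3 at a = 4.4: Pa²(3L − a)/(6EI) = 12657/EI
  triangular load, peak 16.7 at the free end: 11w₀L⁴/(120EI) = 9180/EI
  clockwise couple 99 at a = 2.2: M₀a(2L − a)/(2EI) = 1677/EI
  δ_0 = 23514/EI
Tip deflection under a unit load at Q: L³/(3EI) = 227.2/EI.
Compatibility at Q: δ_0 − R_Q·δ_{QQ} = 0, so R_Q = 23514/227.2 = 103.5 kN.
Moment equilibrium about P: M_P = Σ(load moments about P) − R_Q·L = 1315 − 103.5×8.8 = 403.7 kN·m.

M_P = 403.7 kN·m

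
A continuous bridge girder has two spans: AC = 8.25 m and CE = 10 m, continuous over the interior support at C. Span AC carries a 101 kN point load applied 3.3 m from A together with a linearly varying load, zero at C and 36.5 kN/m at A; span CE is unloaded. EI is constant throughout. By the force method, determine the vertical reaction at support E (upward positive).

R_E = -12.88 kN

Insert a hinge at C; M_C is the redundant, and each span becomes simply supported.
Rotations at C on the released spans (each span's end-slope, ×1/EI):
  span AC: point load 101 at a = 3.3: Pab(L + a)/(6LEI) = 385/EI
  span AC: triangular load, peak 36.5: 7w₀L³/(360EI) = 398.5/EI
  relative rotation θ_0 = (783.5 + 0)/EI = 783.5/EI
A unit hogging moment at C produces rotation L₁/(3EI) + L₂/(3EI) = 6.083/EI.
Compatibility: M_C·(L₁+L₂)/(3EI) = θ_0, giving M_C = 128.8 kN·m (hogging).
Span CE, ΣM about E: R_C^{CE}·10 = 0 + 128.8, so R_C^{CE} = 12.88 kN and R_E = 0 − 12.88 = -12.88 kN.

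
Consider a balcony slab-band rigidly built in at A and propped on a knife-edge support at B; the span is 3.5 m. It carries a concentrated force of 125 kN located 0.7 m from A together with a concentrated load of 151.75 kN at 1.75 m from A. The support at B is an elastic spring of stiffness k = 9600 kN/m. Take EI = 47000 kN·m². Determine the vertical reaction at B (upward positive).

R_B = 40.54 kN

Take the reaction at B as the redundant and release it; the primary structure is a cantilever fixed at A.
Deflection at B on the released cantilever, summing each load's contribution:
  point load 125 at a = 0.7: Pa²(3L − a)/(6EI) = 100/EI
  point load 151.75 at a = 1.75: Pa²(3L − a)/(6EI) = 677.7/EI
  δ_0 = 777.8/EI
Tip deflection under a unit load at B: L³/(3EI) = 14.29/EI.
With EI = 47000 kN·m²: δ_0 = 0.016548 m and δ_{BB} = 0.000304 m/kN.
Compatibility — the spring shortens by R_B/k under the reaction it provides: δ_0 − R_B·δ_{BB} = R_B/k. With 1/k = 0.000104 m/kN, R_B = δ_0 / (δ_{BB} + 1/k) = 0.016548 / (0.000304 + 0.000104) = 40.54 kN.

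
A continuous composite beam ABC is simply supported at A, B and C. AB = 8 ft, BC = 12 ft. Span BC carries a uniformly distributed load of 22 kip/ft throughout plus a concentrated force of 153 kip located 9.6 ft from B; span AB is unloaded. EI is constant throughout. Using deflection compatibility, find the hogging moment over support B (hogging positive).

Take M_B as the redundant. Released structure: two simple spans AB and BC with a hinge at B.
End slopes at the hinge B, treating each span as simply supported:
  span BC: UDL 22: wL³/(24EI) = 1584/EI
  span BC: point load 153 at a = 9.6: Pab(L + b)/(6LEI) = 705/EI
  relative rotation θ_0 = (0 + 2289)/EI = 2289/EI
A unit hogging moment at B produces rotation L₁/(3EI) + L₂/(3EI) = 6.667/EI.
Slope continuity at B: θ_0 = M_B·6.667/EI, so M_B = 2289/6.667 = 343.4 kip·ft (hogging).

M_B = 343.4 kip·ft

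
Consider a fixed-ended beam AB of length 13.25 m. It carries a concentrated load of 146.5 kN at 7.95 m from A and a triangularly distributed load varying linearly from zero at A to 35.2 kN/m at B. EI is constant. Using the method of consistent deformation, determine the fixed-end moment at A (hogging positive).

Release both end moments; the primary structure is a simply-supported span AB with redundants M_A and M_B.
Simple-span end rotations at A and B under the given loads:
  at A: point load 146.5 at a = 7.95: Pab(L + b)/(6LEI) = 1440/EI
  at B: point load 146.5 at a = 7.95: Pab(L + a)/(6LEI) = 1646/EI
  at A: triangular load, peak 35.2: 7w₀L³/(360EI) = 1592/EI
  at B: triangular load, peak 35.2: w₀L³/(45EI) = 1820/EI
  θ_A0 = 3032/EI,  θ_B0 = 3466/EI
Flexibility coefficients: a unit moment at one end gives L/(3EI) there and L/(6EI) at the far end, so f₁₁ = f₂₂ = 4.417/EI and f₁₂ = f₂₁ = 2.208/EI.
Compatibility — zero rotation at each built-in end:
  4.417 M_A + 2.208 M_B = 3032
  2.208 M_A + 4.417 M_B = 3466
Solving the pair gives M_A = 392.3 kN·m and M_B = 588.5 kN·m (hogging).

M_A = 392.3 kN·m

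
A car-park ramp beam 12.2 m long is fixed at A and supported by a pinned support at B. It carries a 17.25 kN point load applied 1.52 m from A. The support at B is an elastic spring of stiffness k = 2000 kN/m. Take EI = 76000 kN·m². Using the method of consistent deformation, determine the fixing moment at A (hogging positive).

M_A = 21.8 kN·m

Choose R_B as the redundant. The primary structure is the cantilever fixed at A.
Deflection at B on the released cantilever, summing each load's contribution:
  point load 17.25 at a = 1.52: Pa²(3L − a)/(6EI) = 233/EI
Flexibility coefficient — unit upward force at B: δ_{BB} = L³/(3EI) = 605.3/EI.
With EI = 76000 kN·m²: δ_0 = 0.003066 m and δ_{BB} = 0.007964 m/kN.
Compatibility — the spring shortens by R_B/k under the reaction it provides: δ_0 − R_B·δ_{BB} = R_B/k. With 1/k = 0.0005 m/kN, R_B = δ_0 / (δ_{BB} + 1/k) = 0.003066 / (0.007964 + 0.0005) = 0.3622 kN.
Moment equilibrium about A: M_A = Σ(load moments about A) − R_B·L = 26.22 − 0.3622×12.2 = 21.8 kN·m.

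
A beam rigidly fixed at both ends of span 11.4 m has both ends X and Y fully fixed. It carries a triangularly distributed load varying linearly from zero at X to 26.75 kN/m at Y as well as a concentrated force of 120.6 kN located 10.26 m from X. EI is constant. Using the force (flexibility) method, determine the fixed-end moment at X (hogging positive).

M_X = 128.3 kN·m

Release both end moments; the primary structure is a simply-supported span XY with redundants M_X and M_Y.
On the primary (simply-supported) span, the end slopes from the loading are:
  at X: triangular load, peak 26.75: 7w₀L³/(360EI) = 770.6/EI
  at Y: triangular load, peak 26.75: w₀L³/(45EI) = 880.7/EI
  at X: point load 120.6 at a = 10.26: Pab(L + b)/(6LEI) = 258.6/EI
  at Y: point load 120.6 at a = 10.26: Pab(L + a)/(6LEI) = 446.7/EI
  θ_X0 = 1029/EI,  θ_Y0 = 1327/EI
Flexibility coefficients: a unit moment at one end gives L/(3EI) there and L/(6EI) at the far end, so f₁₁ = f₂₂ = 3.8/EI and f₁₂ = f₂₁ = 1.9/EI.
Compatibility — zero rotation at each built-in end:
  3.8 M_X + 1.9 M_Y = 1029
  1.9 M_X + 3.8 M_Y = 1327
Solving the pair gives M_X = 128.3 kN·m and M_Y = 285.2 kN·m (hogging).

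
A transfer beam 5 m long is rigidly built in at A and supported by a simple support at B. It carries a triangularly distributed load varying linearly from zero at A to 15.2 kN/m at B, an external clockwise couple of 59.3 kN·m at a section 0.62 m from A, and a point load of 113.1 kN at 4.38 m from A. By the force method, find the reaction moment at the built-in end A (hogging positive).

M_A = 95.3 kN·m

Remove the prop at B; the released (primary) structure is a cantilever built in at A.
Downward deflection at the released point B due to the loads:
  triangular load, peak 15.2 at the free end: 11w₀L⁴/(120EI) = 870.8/EI
  clockwise couple 59.3 at a = 0.62: M₀a(2L − a)/(2EI) = 172.4/EI
  point load 113.1 at a = 4.38: Pa²(3L − a)/(6EI) = 3840/EI
  δ_0 = 4884/EI
Tip deflection under a unit load at B: L³/(3EI) = 41.67/EI.
Compatibility at B: δ_0 − R_B·δ_{BB} = 0, so R_B = 4884/41.67 = 117.2 kN.
Moment equilibrium about A: M_A = Σ(load moments about A) − R_B·L = 681.3 − 117.2×5 = 95.3 kN·m.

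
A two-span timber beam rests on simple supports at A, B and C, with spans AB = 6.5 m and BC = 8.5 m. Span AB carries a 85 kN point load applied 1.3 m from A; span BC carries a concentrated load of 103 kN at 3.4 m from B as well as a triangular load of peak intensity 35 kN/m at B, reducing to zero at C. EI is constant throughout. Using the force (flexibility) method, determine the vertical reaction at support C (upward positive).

Take M_B as the redundant. Released structure: two simple spans AB and BC with a hinge at B.
Discontinuity in slope at B on the released structure — sum the simple-span end rotations:
  span AB: point load 85 at a = 1.3: Pab(L + a)/(6LEI) = 114.9/EI
  span BC: point load 103 at a = 3.4: Pab(L + b)/(6LEI) = 476.3/EI
  span BC: triangular load, peak 35: w₀L³/(45EI) = 477.7/EI
  relative rotation θ_0 = (114.9 + 953.9)/EI = 1069/EI
A unit hogging moment at B produces rotation L₁/(3EI) + L₂/(3EI) = 5/EI.
Slope continuity at B: θ_0 = M_B·5/EI, so M_B = 1069/5 = 213.8 kN·m (hogging).
Span BC, ΣM about C: R_B^{BC}·8.5 = 1368 + 213.8, so R_B^{BC} = 186.1 kN and R_C = 251.8 − 186.1 = 65.63 kN.

R_C = 65.63 kN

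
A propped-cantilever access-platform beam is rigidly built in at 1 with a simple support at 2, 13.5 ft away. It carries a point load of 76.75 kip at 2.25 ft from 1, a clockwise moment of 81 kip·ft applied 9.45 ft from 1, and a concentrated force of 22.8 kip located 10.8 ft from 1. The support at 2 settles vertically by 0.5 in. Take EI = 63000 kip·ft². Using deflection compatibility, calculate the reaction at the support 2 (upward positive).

Release the roller at 2. Primary structure: cantilever fixed at 1.
Deflection at 2 on the released cantilever, summing each load's contribution:
  point load 76.75 at a = 2.25: Pa²(3L − a)/(6EI) = 2477/EI
  clockwise couple 81 at a = 9.45: M₀a(2L − a)/(2EI) = 6717/EI
  point load 22.8 at a = 10.8: Pa²(3L − a)/(6EI) = 13164/EI
  δ_0 = 22358/EI
Flexibility coefficient — unit upward force at 2: δ_{22} = L³/(3EI) = 820.1/EI.
With EI = 63000 kip·ft²: δ_0 = 0.35489 ft and δ_{22} = 0.013018 ft/kip.
Compatibility — the beam at 2 must follow the support down by 0.04167 ft: δ_0 − R_2·δ_{22} = 0.04167, so R_2 = (0.35489 − 0.04167)/0.013018 = 24.06 kip.

R_2 = 24.06 kip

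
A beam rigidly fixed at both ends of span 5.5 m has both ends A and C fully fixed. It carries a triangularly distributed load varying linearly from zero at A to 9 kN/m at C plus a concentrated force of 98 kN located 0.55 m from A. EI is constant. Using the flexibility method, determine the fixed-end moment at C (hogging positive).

Release both end moments; the primary structure is a simply-supported span AC with redundants M_A and M_C.
Simple-span end rotations at A and C under the given loads:
  at A: triangular load, peak 9: 7w₀L³/(360EI) = 29.12/EI
  at C: triangular load, peak 9: w₀L³/(45EI) = 33.27/EI
  at A: point load 98 at a = 0.55: Pab(L + b)/(6LEI) = 84.49/EI
  at C: point load 98 at a = 0.55: Pab(L + a)/(6LEI) = 48.91/EI
  θ_A0 = 113.6/EI,  θ_C0 = 82.19/EI
Flexibility coefficients: a unit moment at one end gives L/(3EI) there and L/(6EI) at the far end, so f₁₁ = f₂₂ = 1.833/EI and f₁₂ = f₂₁ = 0.9167/EI.
Compatibility — zero rotation at each built-in end:
  1.833 M_A + 0.9167 M_C = 113.6
  0.9167 M_A + 1.833 M_C = 82.19
Solving the pair gives M_A = 52.73 kN·m and M_C = 18.46 kN·m (hogging).

M_C = 18.46 kN·m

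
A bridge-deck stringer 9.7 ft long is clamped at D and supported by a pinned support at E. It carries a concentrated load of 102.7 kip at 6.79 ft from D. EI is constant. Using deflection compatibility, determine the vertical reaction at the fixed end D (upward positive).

Release the roller at E. Primary structure: cantilever fixed at D.
Free-end deflection of the primary structure under the applied loading (downward +):
  point load 102.7 at a = 6.79: Pa²(3L − a)/(6EI) = 17606/EI
Flexibility coefficient — unit upward force at E: δ_{EE} = L³/(3EI) = 304.2/EI.
Compatibility at E: δ_0 − R_E·δ_{EE} = 0, so R_E = 17606/304.2 = 57.87 kip.
Vertical equilibrium: R_D = ΣP − R_E = 102.7 − 57.87 = 44.83 kip.

R_D = 44.83 kip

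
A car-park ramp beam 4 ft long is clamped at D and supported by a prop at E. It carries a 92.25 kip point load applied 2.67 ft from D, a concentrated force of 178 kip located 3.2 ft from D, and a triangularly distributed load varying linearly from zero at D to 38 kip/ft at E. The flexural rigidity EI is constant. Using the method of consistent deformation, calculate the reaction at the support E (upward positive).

R_E = 215 kip

Remove the prop at E; the released (primary) structure is a cantilever built in at D.
Downward deflection at the released point E due to the loads:
  point load 92.25 at a = 2.67: Pa²(3L − a)/(6EI) = 1023/EI
  point load 178 at a = 3.2: Pa²(3L − a)/(6EI) = 2673/EI
  triangular load, peak 38 at the free end: 11w₀L⁴/(120EI) = 891.7/EI
  δ_0 = 4588/EI
Tip deflection under a unit load at E: L³/(3EI) = 21.33/EI.
Compatibility at E: δ_0 − R_E·δ_{EE} = 0, so R_E = 4588/21.33 = 215 kip.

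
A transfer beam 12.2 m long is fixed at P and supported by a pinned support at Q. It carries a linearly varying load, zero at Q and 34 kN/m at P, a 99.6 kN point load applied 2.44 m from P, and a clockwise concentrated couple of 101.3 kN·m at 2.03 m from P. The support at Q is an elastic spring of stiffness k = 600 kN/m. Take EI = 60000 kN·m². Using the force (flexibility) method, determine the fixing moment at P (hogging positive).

Release the roller at Q. Primary structure: cantilever fixed at P.
Downward deflection at the released point Q due to the loads:
  triangular load, peak 34 at the fixed end: w₀L⁴/(30EI) = 25107/EI
  point load 99.6 at a = 2.44: Pa²(3L − a)/(6EI) = 3376/EI
  clockwise couple 101.3 at a = 2.03: M₀a(2L − a)/(2EI) = 2300/EI
  δ_0 = 30783/EI
Tip deflection under a unit load at Q: L³/(3EI) = 605.3/EI.
With EI = 60000 kN·m²: δ_0 = 0.51305 m and δ_{QQ} = 0.010088 m/kN.
Compatibility — the spring shortens by R_Q/k under the reaction it provides: δ_0 − R_Q·δ_{QQ} = R_Q/k. With 1/k = 0.001667 m/kN, R_Q = δ_0 / (δ_{QQ} + 1/k) = 0.51305 / (0.010088 + 0.001667) = 43.65 kN.
Moment equilibrium about P: M_P = Σ(load moments about P) − R_Q·L = 1188 − 43.65×12.2 = 655.3 kN·m.

M_P = 655.3 kN·m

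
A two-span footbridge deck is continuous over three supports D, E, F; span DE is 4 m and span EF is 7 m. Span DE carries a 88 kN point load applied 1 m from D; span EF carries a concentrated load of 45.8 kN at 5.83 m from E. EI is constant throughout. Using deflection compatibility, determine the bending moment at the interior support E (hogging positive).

M_E = 31.57 kN·m

Insert a hinge at E; M_E is the redundant, and each span becomes simply supported.
End slopes at the hinge E, treating each span as simply supported:
  span DE: point load 88 at a = 1: Pab(L + a)/(6LEI) = 55/EI
  span EF: point load 45.8 at a = 5.83: Pab(L + b)/(6LEI) = 60.77/EI
  relative rotation θ_0 = (55 + 60.77)/EI = 115.8/EI
A unit hogging moment at E produces rotation L₁/(3EI) + L₂/(3EI) = 3.667/EI.
Slope continuity at E: θ_0 = M_E·3.667/EI, so M_E = 115.8/3.667 = 31.57 kN·m (hogging).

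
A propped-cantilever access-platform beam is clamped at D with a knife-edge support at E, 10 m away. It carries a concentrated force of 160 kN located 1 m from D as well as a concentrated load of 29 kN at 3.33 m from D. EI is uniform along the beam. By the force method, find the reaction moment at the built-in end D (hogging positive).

Take the reaction at E as the redundant and release it; the primary structure is a cantilever fixed at D.
Deflection at E on the released cantilever, summing each load's contribution:
  point load 160 at a = 1: Pa²(3L − a)/(6EI) = 773.3/EI
  point load 29 at a = 3.33: Pa²(3L − a)/(6EI) = 1429/EI
  δ_0 = 2203/EI
Flexibility coefficient — unit upward force at E: δ_{EE} = L³/(3EI) = 333.3/EI.
Compatibility at E: δ_0 − R_E·δ_{EE} = 0, so R_E = 2203/333.3 = 6.608 kN.
Moment equilibrium about D: M_D = Σ(load moments about D) − R_E·L = 256.6 − 6.608×10 = 190.5 kN·m.

M_D = 190.5 kN·m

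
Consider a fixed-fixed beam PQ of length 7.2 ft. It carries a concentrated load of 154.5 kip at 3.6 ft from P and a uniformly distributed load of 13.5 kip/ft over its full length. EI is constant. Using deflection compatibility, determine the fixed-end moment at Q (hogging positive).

M_Q = 197.4 kip·ft

Release both end moments; the primary structure is a simply-supported span PQ with redundants M_P and M_Q.
End rotations of the released simple span under the applied load (×1/EI):
  at P: point load 154.5 at a = 3.6: Pab(L + b)/(6LEI) = 500.6/EI
  at Q: point load 154.5 at a = 3.6: Pab(L + a)/(6LEI) = 500.6/EI
  at P: UDL 13.5: wL³/(24EI) = 210/EI
  at Q: UDL 13.5: wL³/(24EI) = 210/EI
  θ_P0 = 710.5/EI,  θ_Q0 = 710.5/EI
Flexibility coefficients: a unit moment at one end gives L/(3EI) there and L/(6EI) at the far end, so f₁₁ = f₂₂ = 2.4/EI and f₁₂ = f₂₁ = 1.2/EI.
Compatibility — zero rotation at each built-in end:
  2.4 M_P + 1.2 M_Q = 710.5
  1.2 M_P + 2.4 M_Q = 710.5
Solving the pair gives M_P = 197.4 kip·ft and M_Q = 197.4 kip·ft (hogging).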